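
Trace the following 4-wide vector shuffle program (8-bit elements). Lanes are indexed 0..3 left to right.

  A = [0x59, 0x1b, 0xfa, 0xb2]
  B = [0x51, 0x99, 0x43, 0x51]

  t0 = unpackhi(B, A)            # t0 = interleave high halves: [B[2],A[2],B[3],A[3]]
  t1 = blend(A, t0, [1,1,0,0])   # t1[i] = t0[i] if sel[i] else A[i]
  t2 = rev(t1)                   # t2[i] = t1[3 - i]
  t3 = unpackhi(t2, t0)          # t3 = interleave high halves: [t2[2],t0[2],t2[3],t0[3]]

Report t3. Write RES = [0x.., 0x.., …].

→ t0 |43|fa|51|b2|
→ t1 |43|fa|fa|b2|
→ t2 |b2|fa|fa|43|
→ t3 |fa|51|43|b2|

RES = [ 0xfa  0x51  0x43  0xb2 ]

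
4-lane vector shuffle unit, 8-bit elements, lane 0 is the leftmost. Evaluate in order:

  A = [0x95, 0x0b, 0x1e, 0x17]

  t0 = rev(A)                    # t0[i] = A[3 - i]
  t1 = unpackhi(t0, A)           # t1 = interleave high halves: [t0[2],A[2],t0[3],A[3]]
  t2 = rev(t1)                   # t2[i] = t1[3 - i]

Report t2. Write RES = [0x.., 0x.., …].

  t0: 17 1e 0b 95
  t1: 0b 1e 95 17
  t2: 17 95 1e 0b

RES = [0x17, 0x95, 0x1e, 0x0b]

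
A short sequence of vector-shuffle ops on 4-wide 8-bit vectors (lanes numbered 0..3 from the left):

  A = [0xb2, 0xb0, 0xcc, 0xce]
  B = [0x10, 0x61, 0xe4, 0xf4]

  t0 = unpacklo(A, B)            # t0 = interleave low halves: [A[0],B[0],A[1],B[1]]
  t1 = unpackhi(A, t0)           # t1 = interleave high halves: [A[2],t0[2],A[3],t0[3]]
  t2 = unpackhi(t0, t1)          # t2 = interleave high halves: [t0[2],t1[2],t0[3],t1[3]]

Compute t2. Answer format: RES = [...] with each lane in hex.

RES = [0xb0, 0xce, 0x61, 0x61]

t0 = [0xb2, 0x10, 0xb0, 0x61]
t1 = [0xcc, 0xb0, 0xce, 0x61]
t2 = [0xb0, 0xce, 0x61, 0x61]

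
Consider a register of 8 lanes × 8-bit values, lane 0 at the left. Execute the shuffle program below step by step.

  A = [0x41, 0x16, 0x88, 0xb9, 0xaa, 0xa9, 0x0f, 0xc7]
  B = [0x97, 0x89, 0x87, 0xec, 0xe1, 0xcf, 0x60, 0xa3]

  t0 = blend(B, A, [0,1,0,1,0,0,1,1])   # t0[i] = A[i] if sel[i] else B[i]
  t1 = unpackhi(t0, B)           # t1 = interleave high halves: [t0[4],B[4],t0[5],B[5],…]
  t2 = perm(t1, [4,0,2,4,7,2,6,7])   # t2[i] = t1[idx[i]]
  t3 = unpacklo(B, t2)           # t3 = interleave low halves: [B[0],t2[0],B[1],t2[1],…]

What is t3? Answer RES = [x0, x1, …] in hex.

  t0: 97 16 87 b9 e1 cf 0f c7
  t1: e1 e1 cf cf 0f 60 c7 a3
  t2: 0f e1 cf 0f a3 cf c7 a3
  t3: 97 0f 89 e1 87 cf ec 0f

RES = [0x97, 0x0f, 0x89, 0xe1, 0x87, 0xcf, 0xec, 0x0f]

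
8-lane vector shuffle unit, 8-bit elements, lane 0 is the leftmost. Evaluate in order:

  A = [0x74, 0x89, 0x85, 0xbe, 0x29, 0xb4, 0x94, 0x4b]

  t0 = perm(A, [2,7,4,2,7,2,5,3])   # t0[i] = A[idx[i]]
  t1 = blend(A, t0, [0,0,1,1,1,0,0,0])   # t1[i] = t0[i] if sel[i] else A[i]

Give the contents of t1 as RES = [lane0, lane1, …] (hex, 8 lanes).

→ t0 |85|4b|29|85|4b|85|b4|be|
→ t1 |74|89|29|85|4b|b4|94|4b|

RES = [ 0x74  0x89  0x29  0x85  0x4b  0xb4  0x94  0x4b ]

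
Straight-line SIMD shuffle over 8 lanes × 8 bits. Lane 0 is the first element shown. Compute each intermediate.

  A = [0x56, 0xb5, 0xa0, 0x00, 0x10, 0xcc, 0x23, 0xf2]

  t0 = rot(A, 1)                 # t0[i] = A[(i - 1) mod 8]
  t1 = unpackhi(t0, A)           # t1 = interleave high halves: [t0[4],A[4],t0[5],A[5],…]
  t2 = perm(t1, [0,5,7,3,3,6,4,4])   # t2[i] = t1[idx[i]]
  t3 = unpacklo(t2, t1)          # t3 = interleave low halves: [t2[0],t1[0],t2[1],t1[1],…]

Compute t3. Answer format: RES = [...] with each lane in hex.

RES = [0x00, 0x00, 0x23, 0x10, 0xf2, 0x10, 0xcc, 0xcc]

t0 = [0xf2, 0x56, 0xb5, 0xa0, 0x00, 0x10, 0xcc, 0x23]
t1 = [0x00, 0x10, 0x10, 0xcc, 0xcc, 0x23, 0x23, 0xf2]
t2 = [0x00, 0x23, 0xf2, 0xcc, 0xcc, 0x23, 0xcc, 0xcc]
t3 = [0x00, 0x00, 0x23, 0x10, 0xf2, 0x10, 0xcc, 0xcc]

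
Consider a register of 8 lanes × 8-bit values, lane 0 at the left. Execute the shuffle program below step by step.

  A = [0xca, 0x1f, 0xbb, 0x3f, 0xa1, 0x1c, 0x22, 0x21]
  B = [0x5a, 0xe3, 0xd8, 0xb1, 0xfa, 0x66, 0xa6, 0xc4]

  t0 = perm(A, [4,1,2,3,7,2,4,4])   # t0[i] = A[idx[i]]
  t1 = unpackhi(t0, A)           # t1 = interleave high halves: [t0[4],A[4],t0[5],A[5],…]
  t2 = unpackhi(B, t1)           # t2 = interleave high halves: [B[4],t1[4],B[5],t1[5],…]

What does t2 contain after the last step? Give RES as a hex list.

RES = [ 0xfa  0xa1  0x66  0x22  0xa6  0xa1  0xc4  0x21 ]

t0 = [0xa1, 0x1f, 0xbb, 0x3f, 0x21, 0xbb, 0xa1, 0xa1]
t1 = [0x21, 0xa1, 0xbb, 0x1c, 0xa1, 0x22, 0xa1, 0x21]
t2 = [0xfa, 0xa1, 0x66, 0x22, 0xa6, 0xa1, 0xc4, 0x21]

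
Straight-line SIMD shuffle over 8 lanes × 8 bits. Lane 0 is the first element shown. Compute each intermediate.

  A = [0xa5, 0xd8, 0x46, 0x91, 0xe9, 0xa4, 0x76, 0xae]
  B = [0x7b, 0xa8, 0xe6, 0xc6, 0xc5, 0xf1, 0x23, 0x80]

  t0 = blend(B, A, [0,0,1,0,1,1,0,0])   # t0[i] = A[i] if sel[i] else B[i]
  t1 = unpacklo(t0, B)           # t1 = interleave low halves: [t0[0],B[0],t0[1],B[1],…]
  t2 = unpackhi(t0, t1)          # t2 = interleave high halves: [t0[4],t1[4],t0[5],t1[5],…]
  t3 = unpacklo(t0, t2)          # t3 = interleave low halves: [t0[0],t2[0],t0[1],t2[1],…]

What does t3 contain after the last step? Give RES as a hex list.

RES = [0x7b, 0xe9, 0xa8, 0x46, 0x46, 0xa4, 0xc6, 0xe6]

→ t0 |7b|a8|46|c6|e9|a4|23|80|
→ t1 |7b|7b|a8|a8|46|e6|c6|c6|
→ t2 |e9|46|a4|e6|23|c6|80|c6|
→ t3 |7b|e9|a8|46|46|a4|c6|e6|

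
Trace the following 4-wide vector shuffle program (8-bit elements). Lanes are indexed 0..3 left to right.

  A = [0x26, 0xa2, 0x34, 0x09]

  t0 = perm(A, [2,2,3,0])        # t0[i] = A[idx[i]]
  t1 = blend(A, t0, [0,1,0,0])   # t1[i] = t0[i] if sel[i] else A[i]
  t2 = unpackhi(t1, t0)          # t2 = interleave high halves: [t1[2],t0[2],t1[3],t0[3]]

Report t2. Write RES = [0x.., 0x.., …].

RES = [0x34, 0x09, 0x09, 0x26]

→ t0 |34|34|09|26|
→ t1 |26|34|34|09|
→ t2 |34|09|09|26|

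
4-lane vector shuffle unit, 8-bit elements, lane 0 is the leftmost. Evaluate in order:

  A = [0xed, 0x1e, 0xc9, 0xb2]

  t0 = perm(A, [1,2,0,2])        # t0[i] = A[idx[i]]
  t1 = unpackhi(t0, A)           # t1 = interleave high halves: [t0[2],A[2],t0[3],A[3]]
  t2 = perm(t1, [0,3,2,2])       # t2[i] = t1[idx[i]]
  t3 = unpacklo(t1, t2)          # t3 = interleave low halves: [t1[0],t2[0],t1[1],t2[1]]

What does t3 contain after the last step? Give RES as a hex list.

  t0: 1e c9 ed c9
  t1: ed c9 c9 b2
  t2: ed b2 c9 c9
  t3: ed ed c9 b2

RES = [0xed, 0xed, 0xc9, 0xb2]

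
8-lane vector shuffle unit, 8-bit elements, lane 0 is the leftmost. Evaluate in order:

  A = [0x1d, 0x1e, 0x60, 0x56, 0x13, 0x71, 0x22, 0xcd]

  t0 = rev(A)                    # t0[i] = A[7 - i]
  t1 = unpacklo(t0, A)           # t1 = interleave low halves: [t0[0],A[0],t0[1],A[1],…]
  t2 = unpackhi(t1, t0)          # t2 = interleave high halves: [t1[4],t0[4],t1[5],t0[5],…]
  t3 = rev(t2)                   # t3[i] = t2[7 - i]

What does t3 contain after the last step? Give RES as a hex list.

RES = [ 0x1d  0x56  0x1e  0x13  0x60  0x60  0x56  0x71 ]

  t0: cd 22 71 13 56 60 1e 1d
  t1: cd 1d 22 1e 71 60 13 56
  t2: 71 56 60 60 13 1e 56 1d
  t3: 1d 56 1e 13 60 60 56 71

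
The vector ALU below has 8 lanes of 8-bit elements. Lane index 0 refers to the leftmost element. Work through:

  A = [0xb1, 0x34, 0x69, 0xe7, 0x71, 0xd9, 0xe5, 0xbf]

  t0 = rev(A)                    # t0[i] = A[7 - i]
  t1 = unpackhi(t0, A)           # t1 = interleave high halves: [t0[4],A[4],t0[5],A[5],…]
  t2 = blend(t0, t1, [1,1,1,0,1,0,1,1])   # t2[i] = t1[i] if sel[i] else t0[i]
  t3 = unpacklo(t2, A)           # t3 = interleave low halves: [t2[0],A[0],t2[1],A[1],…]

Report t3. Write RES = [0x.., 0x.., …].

RES = [0xe7, 0xb1, 0x71, 0x34, 0x69, 0x69, 0x71, 0xe7]

t0 = [0xbf, 0xe5, 0xd9, 0x71, 0xe7, 0x69, 0x34, 0xb1]
t1 = [0xe7, 0x71, 0x69, 0xd9, 0x34, 0xe5, 0xb1, 0xbf]
t2 = [0xe7, 0x71, 0x69, 0x71, 0x34, 0x69, 0xb1, 0xbf]
t3 = [0xe7, 0xb1, 0x71, 0x34, 0x69, 0x69, 0x71, 0xe7]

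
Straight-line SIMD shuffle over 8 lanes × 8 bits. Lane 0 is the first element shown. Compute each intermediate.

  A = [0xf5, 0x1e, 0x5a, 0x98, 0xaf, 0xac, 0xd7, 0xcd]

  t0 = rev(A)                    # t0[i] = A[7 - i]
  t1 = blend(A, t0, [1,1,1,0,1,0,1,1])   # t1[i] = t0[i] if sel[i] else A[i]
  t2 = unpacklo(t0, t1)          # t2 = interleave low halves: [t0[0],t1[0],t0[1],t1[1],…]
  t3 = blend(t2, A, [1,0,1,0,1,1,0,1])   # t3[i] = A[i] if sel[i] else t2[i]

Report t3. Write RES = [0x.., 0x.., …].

  t0: cd d7 ac af 98 5a 1e f5
  t1: cd d7 ac 98 98 ac 1e f5
  t2: cd cd d7 d7 ac ac af 98
  t3: f5 cd 5a d7 af ac af cd

RES = [ 0xf5  0xcd  0x5a  0xd7  0xaf  0xac  0xaf  0xcd ]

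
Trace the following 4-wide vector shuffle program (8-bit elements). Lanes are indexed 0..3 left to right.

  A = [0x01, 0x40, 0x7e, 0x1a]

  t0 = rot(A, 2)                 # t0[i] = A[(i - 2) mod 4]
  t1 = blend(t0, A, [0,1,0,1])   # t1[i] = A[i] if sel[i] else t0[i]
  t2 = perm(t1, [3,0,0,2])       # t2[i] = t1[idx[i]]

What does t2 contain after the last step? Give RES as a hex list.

  t0: 7e 1a 01 40
  t1: 7e 40 01 1a
  t2: 1a 7e 7e 01

RES = [ 0x1a  0x7e  0x7e  0x01 ]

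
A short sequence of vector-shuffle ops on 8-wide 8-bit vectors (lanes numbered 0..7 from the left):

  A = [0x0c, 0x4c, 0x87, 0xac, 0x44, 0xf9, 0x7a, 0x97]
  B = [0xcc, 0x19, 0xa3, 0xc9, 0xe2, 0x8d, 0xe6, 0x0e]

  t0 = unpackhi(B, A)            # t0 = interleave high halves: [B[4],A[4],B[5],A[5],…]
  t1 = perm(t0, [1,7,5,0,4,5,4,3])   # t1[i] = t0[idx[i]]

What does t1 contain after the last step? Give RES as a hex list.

t0 = [0xe2, 0x44, 0x8d, 0xf9, 0xe6, 0x7a, 0x0e, 0x97]
t1 = [0x44, 0x97, 0x7a, 0xe2, 0xe6, 0x7a, 0xe6, 0xf9]

RES = [ 0x44  0x97  0x7a  0xe2  0xe6  0x7a  0xe6  0xf9 ]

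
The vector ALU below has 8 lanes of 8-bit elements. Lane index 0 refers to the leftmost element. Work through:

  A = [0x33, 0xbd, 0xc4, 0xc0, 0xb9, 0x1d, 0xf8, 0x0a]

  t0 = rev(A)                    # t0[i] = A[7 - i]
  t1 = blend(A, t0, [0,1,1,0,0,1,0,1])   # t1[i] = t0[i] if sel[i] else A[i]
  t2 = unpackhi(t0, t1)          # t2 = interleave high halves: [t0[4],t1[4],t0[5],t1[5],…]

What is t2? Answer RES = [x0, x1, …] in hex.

RES = [ 0xc0  0xb9  0xc4  0xc4  0xbd  0xf8  0x33  0x33 ]

t0 = [0x0a, 0xf8, 0x1d, 0xb9, 0xc0, 0xc4, 0xbd, 0x33]
t1 = [0x33, 0xf8, 0x1d, 0xc0, 0xb9, 0xc4, 0xf8, 0x33]
t2 = [0xc0, 0xb9, 0xc4, 0xc4, 0xbd, 0xf8, 0x33, 0x33]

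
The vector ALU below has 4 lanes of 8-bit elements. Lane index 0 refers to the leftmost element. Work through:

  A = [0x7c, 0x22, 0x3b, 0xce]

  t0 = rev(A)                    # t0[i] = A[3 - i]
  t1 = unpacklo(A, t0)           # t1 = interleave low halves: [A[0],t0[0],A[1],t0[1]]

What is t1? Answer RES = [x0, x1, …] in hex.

  t0: ce 3b 22 7c
  t1: 7c ce 22 3b

RES = [ 0x7c  0xce  0x22  0x3b ]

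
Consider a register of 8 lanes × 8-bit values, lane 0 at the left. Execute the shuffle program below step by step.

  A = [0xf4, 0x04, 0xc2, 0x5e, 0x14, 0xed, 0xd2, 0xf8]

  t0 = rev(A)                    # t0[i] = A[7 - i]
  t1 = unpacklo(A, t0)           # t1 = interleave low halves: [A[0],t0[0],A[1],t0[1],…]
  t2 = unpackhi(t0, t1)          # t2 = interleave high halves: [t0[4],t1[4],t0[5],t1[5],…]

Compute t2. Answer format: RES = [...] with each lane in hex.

RES = [ 0x5e  0xc2  0xc2  0xed  0x04  0x5e  0xf4  0x14 ]

  t0: f8 d2 ed 14 5e c2 04 f4
  t1: f4 f8 04 d2 c2 ed 5e 14
  t2: 5e c2 c2 ed 04 5e f4 14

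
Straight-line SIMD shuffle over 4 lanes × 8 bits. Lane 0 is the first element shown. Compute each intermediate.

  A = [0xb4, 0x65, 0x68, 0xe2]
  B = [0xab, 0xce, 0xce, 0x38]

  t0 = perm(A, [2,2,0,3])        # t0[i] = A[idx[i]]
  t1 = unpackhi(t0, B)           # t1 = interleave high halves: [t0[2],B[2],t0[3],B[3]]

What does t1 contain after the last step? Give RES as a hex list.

t0 = [0x68, 0x68, 0xb4, 0xe2]
t1 = [0xb4, 0xce, 0xe2, 0x38]

RES = [ 0xb4  0xce  0xe2  0x38 ]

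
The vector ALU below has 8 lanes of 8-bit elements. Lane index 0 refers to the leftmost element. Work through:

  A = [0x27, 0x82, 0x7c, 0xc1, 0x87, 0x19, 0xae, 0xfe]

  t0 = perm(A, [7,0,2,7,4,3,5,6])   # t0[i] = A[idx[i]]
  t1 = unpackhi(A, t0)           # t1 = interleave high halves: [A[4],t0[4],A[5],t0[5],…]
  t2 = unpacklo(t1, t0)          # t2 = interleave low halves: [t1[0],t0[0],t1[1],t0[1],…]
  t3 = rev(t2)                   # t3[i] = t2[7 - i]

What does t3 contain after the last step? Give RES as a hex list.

RES = [ 0xfe  0xc1  0x7c  0x19  0x27  0x87  0xfe  0x87 ]

t0 = [0xfe, 0x27, 0x7c, 0xfe, 0x87, 0xc1, 0x19, 0xae]
t1 = [0x87, 0x87, 0x19, 0xc1, 0xae, 0x19, 0xfe, 0xae]
t2 = [0x87, 0xfe, 0x87, 0x27, 0x19, 0x7c, 0xc1, 0xfe]
t3 = [0xfe, 0xc1, 0x7c, 0x19, 0x27, 0x87, 0xfe, 0x87]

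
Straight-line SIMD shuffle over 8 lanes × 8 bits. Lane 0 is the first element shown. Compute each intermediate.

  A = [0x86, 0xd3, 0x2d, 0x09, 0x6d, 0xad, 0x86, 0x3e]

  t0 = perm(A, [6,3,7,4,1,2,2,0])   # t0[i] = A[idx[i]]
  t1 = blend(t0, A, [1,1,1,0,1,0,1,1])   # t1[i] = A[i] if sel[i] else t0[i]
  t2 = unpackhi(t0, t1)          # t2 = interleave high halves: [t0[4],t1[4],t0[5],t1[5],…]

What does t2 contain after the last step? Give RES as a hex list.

t0 = [0x86, 0x09, 0x3e, 0x6d, 0xd3, 0x2d, 0x2d, 0x86]
t1 = [0x86, 0xd3, 0x2d, 0x6d, 0x6d, 0x2d, 0x86, 0x3e]
t2 = [0xd3, 0x6d, 0x2d, 0x2d, 0x2d, 0x86, 0x86, 0x3e]

RES = [0xd3, 0x6d, 0x2d, 0x2d, 0x2d, 0x86, 0x86, 0x3e]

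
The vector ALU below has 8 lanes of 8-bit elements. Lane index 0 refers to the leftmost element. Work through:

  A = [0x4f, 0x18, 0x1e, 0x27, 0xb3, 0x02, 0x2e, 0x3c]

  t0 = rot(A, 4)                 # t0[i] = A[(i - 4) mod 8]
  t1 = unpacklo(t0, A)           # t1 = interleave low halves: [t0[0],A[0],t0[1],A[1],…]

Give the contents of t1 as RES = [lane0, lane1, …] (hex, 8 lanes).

t0 = [0xb3, 0x02, 0x2e, 0x3c, 0x4f, 0x18, 0x1e, 0x27]
t1 = [0xb3, 0x4f, 0x02, 0x18, 0x2e, 0x1e, 0x3c, 0x27]

RES = [ 0xb3  0x4f  0x02  0x18  0x2e  0x1e  0x3c  0x27 ]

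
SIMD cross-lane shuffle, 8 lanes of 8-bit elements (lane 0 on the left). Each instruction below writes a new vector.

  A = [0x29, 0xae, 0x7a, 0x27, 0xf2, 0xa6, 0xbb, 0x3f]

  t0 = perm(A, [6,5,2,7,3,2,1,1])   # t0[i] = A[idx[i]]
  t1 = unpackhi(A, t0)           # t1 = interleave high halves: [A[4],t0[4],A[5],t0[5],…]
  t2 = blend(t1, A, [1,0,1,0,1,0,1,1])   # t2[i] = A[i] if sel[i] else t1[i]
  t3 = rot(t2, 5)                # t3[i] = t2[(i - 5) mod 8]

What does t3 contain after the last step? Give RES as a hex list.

RES = [ 0x7a  0xf2  0xae  0xbb  0x3f  0x29  0x27  0x7a ]

→ t0 |bb|a6|7a|3f|27|7a|ae|ae|
→ t1 |f2|27|a6|7a|bb|ae|3f|ae|
→ t2 |29|27|7a|7a|f2|ae|bb|3f|
→ t3 |7a|f2|ae|bb|3f|29|27|7a|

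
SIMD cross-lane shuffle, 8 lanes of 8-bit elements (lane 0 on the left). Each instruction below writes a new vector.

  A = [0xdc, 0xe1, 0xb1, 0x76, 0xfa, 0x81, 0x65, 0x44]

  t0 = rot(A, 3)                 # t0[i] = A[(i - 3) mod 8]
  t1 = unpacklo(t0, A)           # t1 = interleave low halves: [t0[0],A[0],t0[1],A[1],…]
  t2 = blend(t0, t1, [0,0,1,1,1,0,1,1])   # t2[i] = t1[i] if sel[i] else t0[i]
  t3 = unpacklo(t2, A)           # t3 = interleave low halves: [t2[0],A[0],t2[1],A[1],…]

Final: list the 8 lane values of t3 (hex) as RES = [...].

RES = [ 0x81  0xdc  0x65  0xe1  0x65  0xb1  0xe1  0x76 ]

→ t0 |81|65|44|dc|e1|b1|76|fa|
→ t1 |81|dc|65|e1|44|b1|dc|76|
→ t2 |81|65|65|e1|44|b1|dc|76|
→ t3 |81|dc|65|e1|65|b1|e1|76|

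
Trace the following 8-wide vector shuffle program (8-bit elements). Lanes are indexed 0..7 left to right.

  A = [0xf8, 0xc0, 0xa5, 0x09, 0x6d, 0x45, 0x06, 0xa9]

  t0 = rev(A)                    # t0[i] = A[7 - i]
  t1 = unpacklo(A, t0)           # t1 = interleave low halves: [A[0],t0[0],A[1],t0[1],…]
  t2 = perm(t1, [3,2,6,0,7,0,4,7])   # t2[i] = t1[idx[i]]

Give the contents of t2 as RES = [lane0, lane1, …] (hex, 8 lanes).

RES = [0x06, 0xc0, 0x09, 0xf8, 0x6d, 0xf8, 0xa5, 0x6d]

→ t0 |a9|06|45|6d|09|a5|c0|f8|
→ t1 |f8|a9|c0|06|a5|45|09|6d|
→ t2 |06|c0|09|f8|6d|f8|a5|6d|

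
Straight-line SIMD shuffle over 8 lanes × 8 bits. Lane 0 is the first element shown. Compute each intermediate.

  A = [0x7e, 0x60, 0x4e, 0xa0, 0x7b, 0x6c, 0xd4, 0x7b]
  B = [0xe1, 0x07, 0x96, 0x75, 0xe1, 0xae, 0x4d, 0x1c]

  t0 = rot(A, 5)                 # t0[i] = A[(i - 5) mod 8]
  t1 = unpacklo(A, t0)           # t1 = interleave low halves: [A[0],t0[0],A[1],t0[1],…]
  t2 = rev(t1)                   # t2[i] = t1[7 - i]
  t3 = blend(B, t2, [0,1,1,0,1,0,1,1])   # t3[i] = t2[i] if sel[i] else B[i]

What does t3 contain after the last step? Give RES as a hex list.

RES = [0xe1, 0xa0, 0x6c, 0x75, 0x7b, 0xae, 0xa0, 0x7e]

→ t0 |a0|7b|6c|d4|7b|7e|60|4e|
→ t1 |7e|a0|60|7b|4e|6c|a0|d4|
→ t2 |d4|a0|6c|4e|7b|60|a0|7e|
→ t3 |e1|a0|6c|75|7b|ae|a0|7e|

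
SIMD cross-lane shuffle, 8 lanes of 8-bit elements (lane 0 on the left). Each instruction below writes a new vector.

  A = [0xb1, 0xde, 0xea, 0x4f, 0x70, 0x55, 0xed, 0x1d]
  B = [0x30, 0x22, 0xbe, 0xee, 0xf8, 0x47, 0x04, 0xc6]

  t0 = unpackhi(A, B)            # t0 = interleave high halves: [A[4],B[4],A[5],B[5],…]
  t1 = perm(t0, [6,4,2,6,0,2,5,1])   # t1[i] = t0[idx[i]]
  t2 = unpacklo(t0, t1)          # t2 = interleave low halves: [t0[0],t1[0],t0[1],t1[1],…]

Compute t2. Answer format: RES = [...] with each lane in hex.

  t0: 70 f8 55 47 ed 04 1d c6
  t1: 1d ed 55 1d 70 55 04 f8
  t2: 70 1d f8 ed 55 55 47 1d

RES = [0x70, 0x1d, 0xf8, 0xed, 0x55, 0x55, 0x47, 0x1d]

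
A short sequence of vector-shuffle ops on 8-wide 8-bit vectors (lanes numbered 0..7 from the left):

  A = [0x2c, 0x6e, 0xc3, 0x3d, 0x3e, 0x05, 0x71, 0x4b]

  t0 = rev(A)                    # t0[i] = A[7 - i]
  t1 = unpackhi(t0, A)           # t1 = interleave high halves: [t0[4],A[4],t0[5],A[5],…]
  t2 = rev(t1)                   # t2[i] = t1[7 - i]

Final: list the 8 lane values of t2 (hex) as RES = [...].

RES = [ 0x4b  0x2c  0x71  0x6e  0x05  0xc3  0x3e  0x3d ]

→ t0 |4b|71|05|3e|3d|c3|6e|2c|
→ t1 |3d|3e|c3|05|6e|71|2c|4b|
→ t2 |4b|2c|71|6e|05|c3|3e|3d|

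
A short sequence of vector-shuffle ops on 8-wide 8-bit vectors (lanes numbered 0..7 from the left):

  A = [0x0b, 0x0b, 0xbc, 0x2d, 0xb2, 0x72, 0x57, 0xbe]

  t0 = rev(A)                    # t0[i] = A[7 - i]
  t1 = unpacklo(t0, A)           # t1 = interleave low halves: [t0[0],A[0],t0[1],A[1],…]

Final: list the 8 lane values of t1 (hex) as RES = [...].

t0 = [0xbe, 0x57, 0x72, 0xb2, 0x2d, 0xbc, 0x0b, 0x0b]
t1 = [0xbe, 0x0b, 0x57, 0x0b, 0x72, 0xbc, 0xb2, 0x2d]

RES = [0xbe, 0x0b, 0x57, 0x0b, 0x72, 0xbc, 0xb2, 0x2d]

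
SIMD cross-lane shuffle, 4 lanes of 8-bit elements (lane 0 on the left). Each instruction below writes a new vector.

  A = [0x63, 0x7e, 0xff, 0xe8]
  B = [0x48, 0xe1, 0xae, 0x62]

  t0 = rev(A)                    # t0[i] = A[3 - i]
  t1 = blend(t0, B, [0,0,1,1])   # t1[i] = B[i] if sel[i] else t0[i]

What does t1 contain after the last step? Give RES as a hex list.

RES = [ 0xe8  0xff  0xae  0x62 ]

t0 = [0xe8, 0xff, 0x7e, 0x63]
t1 = [0xe8, 0xff, 0xae, 0x62]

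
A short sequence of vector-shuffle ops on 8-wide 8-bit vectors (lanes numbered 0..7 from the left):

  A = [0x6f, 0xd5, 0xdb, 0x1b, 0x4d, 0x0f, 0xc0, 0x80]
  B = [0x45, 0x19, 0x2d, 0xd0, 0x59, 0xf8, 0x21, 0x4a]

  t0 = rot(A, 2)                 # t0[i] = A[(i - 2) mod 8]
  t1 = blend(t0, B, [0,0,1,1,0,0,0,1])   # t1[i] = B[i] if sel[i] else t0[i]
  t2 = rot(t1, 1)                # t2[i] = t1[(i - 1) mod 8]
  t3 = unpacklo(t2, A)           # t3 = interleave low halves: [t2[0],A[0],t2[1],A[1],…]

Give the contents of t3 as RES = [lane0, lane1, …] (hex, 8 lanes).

RES = [ 0x4a  0x6f  0xc0  0xd5  0x80  0xdb  0x2d  0x1b ]

  t0: c0 80 6f d5 db 1b 4d 0f
  t1: c0 80 2d d0 db 1b 4d 4a
  t2: 4a c0 80 2d d0 db 1b 4d
  t3: 4a 6f c0 d5 80 db 2d 1b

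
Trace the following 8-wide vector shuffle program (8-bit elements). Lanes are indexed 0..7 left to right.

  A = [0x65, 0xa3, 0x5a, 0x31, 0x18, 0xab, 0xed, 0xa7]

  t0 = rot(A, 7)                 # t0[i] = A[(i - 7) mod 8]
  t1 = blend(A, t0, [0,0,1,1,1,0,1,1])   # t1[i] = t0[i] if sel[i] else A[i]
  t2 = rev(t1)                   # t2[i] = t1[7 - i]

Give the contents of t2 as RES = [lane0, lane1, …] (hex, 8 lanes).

t0 = [0xa3, 0x5a, 0x31, 0x18, 0xab, 0xed, 0xa7, 0x65]
t1 = [0x65, 0xa3, 0x31, 0x18, 0xab, 0xab, 0xa7, 0x65]
t2 = [0x65, 0xa7, 0xab, 0xab, 0x18, 0x31, 0xa3, 0x65]

RES = [ 0x65  0xa7  0xab  0xab  0x18  0x31  0xa3  0x65 ]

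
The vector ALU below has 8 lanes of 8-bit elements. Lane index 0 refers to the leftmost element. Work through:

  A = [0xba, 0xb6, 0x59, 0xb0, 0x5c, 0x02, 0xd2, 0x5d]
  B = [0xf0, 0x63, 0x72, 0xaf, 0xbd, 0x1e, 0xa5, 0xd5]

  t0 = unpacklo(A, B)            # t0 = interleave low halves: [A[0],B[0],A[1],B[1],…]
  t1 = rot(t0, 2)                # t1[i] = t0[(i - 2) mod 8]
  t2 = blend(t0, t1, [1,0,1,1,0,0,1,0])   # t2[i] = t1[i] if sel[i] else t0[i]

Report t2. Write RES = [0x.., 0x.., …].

RES = [0xb0, 0xf0, 0xba, 0xf0, 0x59, 0x72, 0x59, 0xaf]

t0 = [0xba, 0xf0, 0xb6, 0x63, 0x59, 0x72, 0xb0, 0xaf]
t1 = [0xb0, 0xaf, 0xba, 0xf0, 0xb6, 0x63, 0x59, 0x72]
t2 = [0xb0, 0xf0, 0xba, 0xf0, 0x59, 0x72, 0x59, 0xaf]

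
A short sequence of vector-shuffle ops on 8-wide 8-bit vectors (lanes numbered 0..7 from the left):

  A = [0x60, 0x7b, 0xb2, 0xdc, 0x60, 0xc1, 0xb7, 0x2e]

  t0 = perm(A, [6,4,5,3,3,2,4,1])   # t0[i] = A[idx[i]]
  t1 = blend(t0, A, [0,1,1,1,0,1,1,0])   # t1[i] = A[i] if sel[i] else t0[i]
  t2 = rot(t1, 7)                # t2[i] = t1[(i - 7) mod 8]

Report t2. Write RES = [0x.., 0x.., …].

RES = [0x7b, 0xb2, 0xdc, 0xdc, 0xc1, 0xb7, 0x7b, 0xb7]

→ t0 |b7|60|c1|dc|dc|b2|60|7b|
→ t1 |b7|7b|b2|dc|dc|c1|b7|7b|
→ t2 |7b|b2|dc|dc|c1|b7|7b|b7|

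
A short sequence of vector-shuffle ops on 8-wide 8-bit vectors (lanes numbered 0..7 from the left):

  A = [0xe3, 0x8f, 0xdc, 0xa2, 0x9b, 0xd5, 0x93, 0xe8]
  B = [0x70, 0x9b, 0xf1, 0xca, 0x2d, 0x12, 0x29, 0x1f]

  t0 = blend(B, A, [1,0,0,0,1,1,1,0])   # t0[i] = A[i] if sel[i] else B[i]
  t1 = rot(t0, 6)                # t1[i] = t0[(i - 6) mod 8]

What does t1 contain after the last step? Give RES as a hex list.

RES = [ 0xf1  0xca  0x9b  0xd5  0x93  0x1f  0xe3  0x9b ]

t0 = [0xe3, 0x9b, 0xf1, 0xca, 0x9b, 0xd5, 0x93, 0x1f]
t1 = [0xf1, 0xca, 0x9b, 0xd5, 0x93, 0x1f, 0xe3, 0x9b]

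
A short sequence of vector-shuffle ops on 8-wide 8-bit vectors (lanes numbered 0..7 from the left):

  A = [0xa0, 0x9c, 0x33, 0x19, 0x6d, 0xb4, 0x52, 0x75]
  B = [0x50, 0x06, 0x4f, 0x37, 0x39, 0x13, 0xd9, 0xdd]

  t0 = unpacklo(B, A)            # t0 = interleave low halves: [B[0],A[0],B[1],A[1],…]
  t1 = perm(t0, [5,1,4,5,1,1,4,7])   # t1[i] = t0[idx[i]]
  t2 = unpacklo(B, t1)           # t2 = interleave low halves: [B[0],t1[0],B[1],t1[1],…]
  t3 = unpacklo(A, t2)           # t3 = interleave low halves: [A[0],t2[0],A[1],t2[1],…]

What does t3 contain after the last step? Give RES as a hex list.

  t0: 50 a0 06 9c 4f 33 37 19
  t1: 33 a0 4f 33 a0 a0 4f 19
  t2: 50 33 06 a0 4f 4f 37 33
  t3: a0 50 9c 33 33 06 19 a0

RES = [ 0xa0  0x50  0x9c  0x33  0x33  0x06  0x19  0xa0 ]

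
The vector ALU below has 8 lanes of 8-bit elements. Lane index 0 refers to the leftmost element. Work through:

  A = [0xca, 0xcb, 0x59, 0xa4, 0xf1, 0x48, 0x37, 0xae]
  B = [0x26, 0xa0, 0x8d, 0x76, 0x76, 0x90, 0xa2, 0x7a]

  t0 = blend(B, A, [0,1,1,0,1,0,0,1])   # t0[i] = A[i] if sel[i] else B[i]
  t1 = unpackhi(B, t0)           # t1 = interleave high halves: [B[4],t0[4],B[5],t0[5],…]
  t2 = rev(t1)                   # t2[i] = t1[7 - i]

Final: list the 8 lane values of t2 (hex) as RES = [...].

RES = [ 0xae  0x7a  0xa2  0xa2  0x90  0x90  0xf1  0x76 ]

t0 = [0x26, 0xcb, 0x59, 0x76, 0xf1, 0x90, 0xa2, 0xae]
t1 = [0x76, 0xf1, 0x90, 0x90, 0xa2, 0xa2, 0x7a, 0xae]
t2 = [0xae, 0x7a, 0xa2, 0xa2, 0x90, 0x90, 0xf1, 0x76]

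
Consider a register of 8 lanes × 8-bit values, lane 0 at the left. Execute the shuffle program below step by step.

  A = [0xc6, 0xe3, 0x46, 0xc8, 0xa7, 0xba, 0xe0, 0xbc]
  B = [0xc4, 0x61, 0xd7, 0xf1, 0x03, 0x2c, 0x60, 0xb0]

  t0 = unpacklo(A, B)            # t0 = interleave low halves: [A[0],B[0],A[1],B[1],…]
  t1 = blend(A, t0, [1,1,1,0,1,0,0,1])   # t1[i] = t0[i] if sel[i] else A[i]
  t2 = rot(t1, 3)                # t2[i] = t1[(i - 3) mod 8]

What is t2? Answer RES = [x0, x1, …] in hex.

RES = [ 0xba  0xe0  0xf1  0xc6  0xc4  0xe3  0xc8  0x46 ]

t0 = [0xc6, 0xc4, 0xe3, 0x61, 0x46, 0xd7, 0xc8, 0xf1]
t1 = [0xc6, 0xc4, 0xe3, 0xc8, 0x46, 0xba, 0xe0, 0xf1]
t2 = [0xba, 0xe0, 0xf1, 0xc6, 0xc4, 0xe3, 0xc8, 0x46]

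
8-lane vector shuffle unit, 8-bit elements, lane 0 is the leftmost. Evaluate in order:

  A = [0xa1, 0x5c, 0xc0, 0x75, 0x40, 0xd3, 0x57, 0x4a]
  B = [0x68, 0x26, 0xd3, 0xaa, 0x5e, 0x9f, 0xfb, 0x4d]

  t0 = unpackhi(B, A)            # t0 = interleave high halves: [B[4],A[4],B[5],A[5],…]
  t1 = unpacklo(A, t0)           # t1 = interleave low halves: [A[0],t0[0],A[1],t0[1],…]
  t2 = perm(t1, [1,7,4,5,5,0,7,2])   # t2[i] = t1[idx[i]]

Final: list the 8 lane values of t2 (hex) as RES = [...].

  t0: 5e 40 9f d3 fb 57 4d 4a
  t1: a1 5e 5c 40 c0 9f 75 d3
  t2: 5e d3 c0 9f 9f a1 d3 5c

RES = [ 0x5e  0xd3  0xc0  0x9f  0x9f  0xa1  0xd3  0x5c ]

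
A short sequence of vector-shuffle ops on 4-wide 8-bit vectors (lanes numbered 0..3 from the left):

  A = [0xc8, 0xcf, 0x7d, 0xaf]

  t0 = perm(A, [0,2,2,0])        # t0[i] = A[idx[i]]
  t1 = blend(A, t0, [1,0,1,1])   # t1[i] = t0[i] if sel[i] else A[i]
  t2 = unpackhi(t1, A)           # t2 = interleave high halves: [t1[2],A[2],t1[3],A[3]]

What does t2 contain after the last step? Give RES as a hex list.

RES = [0x7d, 0x7d, 0xc8, 0xaf]

t0 = [0xc8, 0x7d, 0x7d, 0xc8]
t1 = [0xc8, 0xcf, 0x7d, 0xc8]
t2 = [0x7d, 0x7d, 0xc8, 0xaf]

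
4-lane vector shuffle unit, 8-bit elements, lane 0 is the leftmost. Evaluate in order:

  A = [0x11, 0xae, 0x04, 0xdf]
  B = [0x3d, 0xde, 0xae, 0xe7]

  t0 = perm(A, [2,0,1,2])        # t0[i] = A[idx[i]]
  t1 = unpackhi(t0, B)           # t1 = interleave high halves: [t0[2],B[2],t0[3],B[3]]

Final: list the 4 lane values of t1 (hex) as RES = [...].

t0 = [0x04, 0x11, 0xae, 0x04]
t1 = [0xae, 0xae, 0x04, 0xe7]

RES = [0xae, 0xae, 0x04, 0xe7]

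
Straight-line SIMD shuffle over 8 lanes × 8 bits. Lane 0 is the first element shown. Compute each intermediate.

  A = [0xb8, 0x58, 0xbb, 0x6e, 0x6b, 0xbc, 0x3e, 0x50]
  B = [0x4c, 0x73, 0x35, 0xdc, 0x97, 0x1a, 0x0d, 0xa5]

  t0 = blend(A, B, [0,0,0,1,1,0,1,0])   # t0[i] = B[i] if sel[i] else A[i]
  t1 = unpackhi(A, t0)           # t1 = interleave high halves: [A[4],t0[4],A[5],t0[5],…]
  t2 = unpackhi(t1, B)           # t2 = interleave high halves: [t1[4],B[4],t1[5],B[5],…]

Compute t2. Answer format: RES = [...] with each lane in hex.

  t0: b8 58 bb dc 97 bc 0d 50
  t1: 6b 97 bc bc 3e 0d 50 50
  t2: 3e 97 0d 1a 50 0d 50 a5

RES = [ 0x3e  0x97  0x0d  0x1a  0x50  0x0d  0x50  0xa5 ]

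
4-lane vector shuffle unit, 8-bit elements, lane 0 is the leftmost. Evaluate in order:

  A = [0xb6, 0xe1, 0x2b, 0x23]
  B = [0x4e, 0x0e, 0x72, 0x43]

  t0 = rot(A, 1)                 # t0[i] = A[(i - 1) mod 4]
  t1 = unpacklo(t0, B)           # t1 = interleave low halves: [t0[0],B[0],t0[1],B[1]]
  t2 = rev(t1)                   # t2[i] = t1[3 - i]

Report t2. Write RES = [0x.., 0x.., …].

  t0: 23 b6 e1 2b
  t1: 23 4e b6 0e
  t2: 0e b6 4e 23

RES = [0x0e, 0xb6, 0x4e, 0x23]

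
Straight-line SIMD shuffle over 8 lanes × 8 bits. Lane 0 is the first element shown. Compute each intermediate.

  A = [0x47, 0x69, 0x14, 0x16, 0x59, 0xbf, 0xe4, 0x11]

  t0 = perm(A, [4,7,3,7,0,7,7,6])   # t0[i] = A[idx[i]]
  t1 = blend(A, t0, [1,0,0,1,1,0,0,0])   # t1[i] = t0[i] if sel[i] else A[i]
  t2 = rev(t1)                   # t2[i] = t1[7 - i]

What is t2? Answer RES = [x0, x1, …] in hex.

RES = [0x11, 0xe4, 0xbf, 0x47, 0x11, 0x14, 0x69, 0x59]

→ t0 |59|11|16|11|47|11|11|e4|
→ t1 |59|69|14|11|47|bf|e4|11|
→ t2 |11|e4|bf|47|11|14|69|59|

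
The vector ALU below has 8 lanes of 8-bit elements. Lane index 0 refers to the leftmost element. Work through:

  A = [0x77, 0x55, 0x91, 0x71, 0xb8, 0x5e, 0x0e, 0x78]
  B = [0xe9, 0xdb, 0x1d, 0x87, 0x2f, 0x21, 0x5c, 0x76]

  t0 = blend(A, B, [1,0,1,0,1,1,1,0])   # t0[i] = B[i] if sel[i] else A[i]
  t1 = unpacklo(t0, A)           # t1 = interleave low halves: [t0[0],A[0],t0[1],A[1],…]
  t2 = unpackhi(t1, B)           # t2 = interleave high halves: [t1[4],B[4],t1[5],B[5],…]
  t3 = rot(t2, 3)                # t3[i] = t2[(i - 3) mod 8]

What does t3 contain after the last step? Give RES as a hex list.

RES = [0x5c, 0x71, 0x76, 0x1d, 0x2f, 0x91, 0x21, 0x71]

t0 = [0xe9, 0x55, 0x1d, 0x71, 0x2f, 0x21, 0x5c, 0x78]
t1 = [0xe9, 0x77, 0x55, 0x55, 0x1d, 0x91, 0x71, 0x71]
t2 = [0x1d, 0x2f, 0x91, 0x21, 0x71, 0x5c, 0x71, 0x76]
t3 = [0x5c, 0x71, 0x76, 0x1d, 0x2f, 0x91, 0x21, 0x71]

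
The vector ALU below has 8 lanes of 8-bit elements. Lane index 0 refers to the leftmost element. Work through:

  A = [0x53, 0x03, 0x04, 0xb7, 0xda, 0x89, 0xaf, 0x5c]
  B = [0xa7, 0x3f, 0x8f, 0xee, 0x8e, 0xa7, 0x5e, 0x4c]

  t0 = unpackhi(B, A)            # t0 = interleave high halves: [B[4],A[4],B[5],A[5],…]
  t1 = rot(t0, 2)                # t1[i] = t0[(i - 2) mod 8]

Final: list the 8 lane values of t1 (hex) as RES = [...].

→ t0 |8e|da|a7|89|5e|af|4c|5c|
→ t1 |4c|5c|8e|da|a7|89|5e|af|

RES = [ 0x4c  0x5c  0x8e  0xda  0xa7  0x89  0x5e  0xaf ]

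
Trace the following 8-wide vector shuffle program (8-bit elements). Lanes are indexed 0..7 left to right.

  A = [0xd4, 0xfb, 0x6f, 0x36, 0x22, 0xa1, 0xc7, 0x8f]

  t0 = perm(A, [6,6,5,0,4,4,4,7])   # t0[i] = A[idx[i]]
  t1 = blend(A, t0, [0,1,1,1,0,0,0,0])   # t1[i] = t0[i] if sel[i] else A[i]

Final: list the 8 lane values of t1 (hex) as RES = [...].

RES = [ 0xd4  0xc7  0xa1  0xd4  0x22  0xa1  0xc7  0x8f ]

t0 = [0xc7, 0xc7, 0xa1, 0xd4, 0x22, 0x22, 0x22, 0x8f]
t1 = [0xd4, 0xc7, 0xa1, 0xd4, 0x22, 0xa1, 0xc7, 0x8f]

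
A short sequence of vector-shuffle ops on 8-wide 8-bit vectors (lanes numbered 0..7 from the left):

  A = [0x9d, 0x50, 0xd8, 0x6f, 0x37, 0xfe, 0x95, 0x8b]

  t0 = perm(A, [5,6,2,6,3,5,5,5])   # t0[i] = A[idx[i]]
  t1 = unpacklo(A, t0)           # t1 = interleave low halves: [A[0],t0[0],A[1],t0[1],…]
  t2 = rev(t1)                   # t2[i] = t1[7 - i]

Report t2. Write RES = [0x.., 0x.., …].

RES = [ 0x95  0x6f  0xd8  0xd8  0x95  0x50  0xfe  0x9d ]

t0 = [0xfe, 0x95, 0xd8, 0x95, 0x6f, 0xfe, 0xfe, 0xfe]
t1 = [0x9d, 0xfe, 0x50, 0x95, 0xd8, 0xd8, 0x6f, 0x95]
t2 = [0x95, 0x6f, 0xd8, 0xd8, 0x95, 0x50, 0xfe, 0x9d]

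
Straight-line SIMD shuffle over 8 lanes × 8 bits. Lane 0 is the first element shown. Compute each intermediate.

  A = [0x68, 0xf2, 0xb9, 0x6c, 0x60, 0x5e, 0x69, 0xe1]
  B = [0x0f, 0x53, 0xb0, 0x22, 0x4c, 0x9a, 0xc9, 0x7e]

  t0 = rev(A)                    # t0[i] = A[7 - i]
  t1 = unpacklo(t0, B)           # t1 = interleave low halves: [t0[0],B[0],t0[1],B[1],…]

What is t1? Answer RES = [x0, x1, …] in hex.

RES = [ 0xe1  0x0f  0x69  0x53  0x5e  0xb0  0x60  0x22 ]

  t0: e1 69 5e 60 6c b9 f2 68
  t1: e1 0f 69 53 5e b0 60 22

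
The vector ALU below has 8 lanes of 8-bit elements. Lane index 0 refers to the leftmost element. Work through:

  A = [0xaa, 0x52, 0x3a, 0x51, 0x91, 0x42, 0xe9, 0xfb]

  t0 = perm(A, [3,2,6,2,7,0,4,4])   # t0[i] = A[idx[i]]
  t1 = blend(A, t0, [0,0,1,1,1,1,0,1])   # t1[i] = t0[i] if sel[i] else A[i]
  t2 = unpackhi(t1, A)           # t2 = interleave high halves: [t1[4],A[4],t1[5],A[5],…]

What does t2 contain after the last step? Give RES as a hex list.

RES = [0xfb, 0x91, 0xaa, 0x42, 0xe9, 0xe9, 0x91, 0xfb]

  t0: 51 3a e9 3a fb aa 91 91
  t1: aa 52 e9 3a fb aa e9 91
  t2: fb 91 aa 42 e9 e9 91 fb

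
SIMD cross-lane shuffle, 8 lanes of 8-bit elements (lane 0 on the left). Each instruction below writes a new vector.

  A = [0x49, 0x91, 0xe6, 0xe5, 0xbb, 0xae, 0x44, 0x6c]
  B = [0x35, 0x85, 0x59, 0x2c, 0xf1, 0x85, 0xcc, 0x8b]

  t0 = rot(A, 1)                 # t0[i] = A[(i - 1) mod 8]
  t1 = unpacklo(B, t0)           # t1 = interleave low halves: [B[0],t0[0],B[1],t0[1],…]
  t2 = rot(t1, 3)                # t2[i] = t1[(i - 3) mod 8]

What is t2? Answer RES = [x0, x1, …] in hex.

  t0: 6c 49 91 e6 e5 bb ae 44
  t1: 35 6c 85 49 59 91 2c e6
  t2: 91 2c e6 35 6c 85 49 59

RES = [ 0x91  0x2c  0xe6  0x35  0x6c  0x85  0x49  0x59 ]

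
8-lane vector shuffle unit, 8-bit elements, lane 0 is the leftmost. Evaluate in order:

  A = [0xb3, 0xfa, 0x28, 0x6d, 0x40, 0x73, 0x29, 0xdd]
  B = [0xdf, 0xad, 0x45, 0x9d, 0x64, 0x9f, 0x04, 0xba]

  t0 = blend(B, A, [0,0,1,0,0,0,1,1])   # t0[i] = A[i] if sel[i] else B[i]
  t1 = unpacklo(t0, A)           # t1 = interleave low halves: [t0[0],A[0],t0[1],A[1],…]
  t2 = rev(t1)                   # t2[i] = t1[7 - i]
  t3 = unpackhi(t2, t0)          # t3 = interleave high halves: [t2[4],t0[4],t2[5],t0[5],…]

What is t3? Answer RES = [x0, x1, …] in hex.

RES = [ 0xfa  0x64  0xad  0x9f  0xb3  0x29  0xdf  0xdd ]

→ t0 |df|ad|28|9d|64|9f|29|dd|
→ t1 |df|b3|ad|fa|28|28|9d|6d|
→ t2 |6d|9d|28|28|fa|ad|b3|df|
→ t3 |fa|64|ad|9f|b3|29|df|dd|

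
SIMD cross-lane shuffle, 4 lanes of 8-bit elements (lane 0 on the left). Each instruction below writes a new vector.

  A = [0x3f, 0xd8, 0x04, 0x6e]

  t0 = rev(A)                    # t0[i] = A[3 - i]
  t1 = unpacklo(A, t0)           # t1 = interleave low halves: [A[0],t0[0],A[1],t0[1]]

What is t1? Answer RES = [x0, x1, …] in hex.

t0 = [0x6e, 0x04, 0xd8, 0x3f]
t1 = [0x3f, 0x6e, 0xd8, 0x04]

RES = [ 0x3f  0x6e  0xd8  0x04 ]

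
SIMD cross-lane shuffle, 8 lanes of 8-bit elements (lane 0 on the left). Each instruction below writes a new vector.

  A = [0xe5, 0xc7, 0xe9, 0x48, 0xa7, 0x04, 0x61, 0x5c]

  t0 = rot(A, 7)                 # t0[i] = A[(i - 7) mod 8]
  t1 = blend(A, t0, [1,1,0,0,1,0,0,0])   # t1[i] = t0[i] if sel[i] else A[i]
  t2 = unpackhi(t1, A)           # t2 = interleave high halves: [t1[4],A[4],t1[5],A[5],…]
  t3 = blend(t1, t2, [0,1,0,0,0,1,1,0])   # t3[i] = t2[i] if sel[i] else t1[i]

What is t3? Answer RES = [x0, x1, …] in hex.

  t0: c7 e9 48 a7 04 61 5c e5
  t1: c7 e9 e9 48 04 04 61 5c
  t2: 04 a7 04 04 61 61 5c 5c
  t3: c7 a7 e9 48 04 61 5c 5c

RES = [ 0xc7  0xa7  0xe9  0x48  0x04  0x61  0x5c  0x5c ]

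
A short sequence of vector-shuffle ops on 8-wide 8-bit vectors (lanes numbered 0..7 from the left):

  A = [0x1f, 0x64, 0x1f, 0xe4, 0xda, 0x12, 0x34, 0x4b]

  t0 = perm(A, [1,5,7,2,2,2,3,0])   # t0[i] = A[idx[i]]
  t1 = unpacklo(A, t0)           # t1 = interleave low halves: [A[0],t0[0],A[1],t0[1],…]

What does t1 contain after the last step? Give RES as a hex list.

  t0: 64 12 4b 1f 1f 1f e4 1f
  t1: 1f 64 64 12 1f 4b e4 1f

RES = [0x1f, 0x64, 0x64, 0x12, 0x1f, 0x4b, 0xe4, 0x1f]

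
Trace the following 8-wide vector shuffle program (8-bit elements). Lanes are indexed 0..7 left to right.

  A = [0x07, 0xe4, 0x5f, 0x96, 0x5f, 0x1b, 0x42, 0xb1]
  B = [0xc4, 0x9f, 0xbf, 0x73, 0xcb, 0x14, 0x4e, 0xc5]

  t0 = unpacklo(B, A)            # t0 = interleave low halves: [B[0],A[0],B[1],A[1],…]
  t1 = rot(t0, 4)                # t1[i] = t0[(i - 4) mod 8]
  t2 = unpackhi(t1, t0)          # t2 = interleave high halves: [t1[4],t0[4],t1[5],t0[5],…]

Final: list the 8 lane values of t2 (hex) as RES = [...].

→ t0 |c4|07|9f|e4|bf|5f|73|96|
→ t1 |bf|5f|73|96|c4|07|9f|e4|
→ t2 |c4|bf|07|5f|9f|73|e4|96|

RES = [ 0xc4  0xbf  0x07  0x5f  0x9f  0x73  0xe4  0x96 ]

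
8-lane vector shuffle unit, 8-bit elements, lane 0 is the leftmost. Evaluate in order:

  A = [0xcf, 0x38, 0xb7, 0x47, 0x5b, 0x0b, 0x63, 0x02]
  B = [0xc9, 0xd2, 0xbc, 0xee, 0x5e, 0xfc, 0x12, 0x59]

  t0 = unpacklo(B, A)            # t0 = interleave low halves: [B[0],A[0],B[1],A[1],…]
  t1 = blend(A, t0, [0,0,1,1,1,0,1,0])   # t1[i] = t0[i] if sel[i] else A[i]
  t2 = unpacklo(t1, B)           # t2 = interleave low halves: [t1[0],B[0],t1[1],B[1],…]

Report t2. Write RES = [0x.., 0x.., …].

RES = [0xcf, 0xc9, 0x38, 0xd2, 0xd2, 0xbc, 0x38, 0xee]

  t0: c9 cf d2 38 bc b7 ee 47
  t1: cf 38 d2 38 bc 0b ee 02
  t2: cf c9 38 d2 d2 bc 38 ee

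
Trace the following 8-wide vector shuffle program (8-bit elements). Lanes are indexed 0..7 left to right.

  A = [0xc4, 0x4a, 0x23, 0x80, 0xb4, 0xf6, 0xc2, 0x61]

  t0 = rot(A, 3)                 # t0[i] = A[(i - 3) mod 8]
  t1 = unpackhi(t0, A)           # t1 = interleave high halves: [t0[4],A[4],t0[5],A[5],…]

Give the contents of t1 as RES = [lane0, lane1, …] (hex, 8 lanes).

RES = [ 0x4a  0xb4  0x23  0xf6  0x80  0xc2  0xb4  0x61 ]

  t0: f6 c2 61 c4 4a 23 80 b4
  t1: 4a b4 23 f6 80 c2 b4 61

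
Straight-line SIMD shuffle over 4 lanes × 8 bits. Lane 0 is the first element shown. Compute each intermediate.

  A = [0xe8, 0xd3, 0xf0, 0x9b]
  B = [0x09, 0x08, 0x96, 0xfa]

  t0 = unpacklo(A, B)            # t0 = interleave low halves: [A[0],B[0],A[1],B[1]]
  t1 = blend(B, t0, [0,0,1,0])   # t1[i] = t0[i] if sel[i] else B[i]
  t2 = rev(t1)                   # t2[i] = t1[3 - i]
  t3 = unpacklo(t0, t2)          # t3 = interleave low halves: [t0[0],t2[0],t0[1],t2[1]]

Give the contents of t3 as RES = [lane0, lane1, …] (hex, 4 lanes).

t0 = [0xe8, 0x09, 0xd3, 0x08]
t1 = [0x09, 0x08, 0xd3, 0xfa]
t2 = [0xfa, 0xd3, 0x08, 0x09]
t3 = [0xe8, 0xfa, 0x09, 0xd3]

RES = [0xe8, 0xfa, 0x09, 0xd3]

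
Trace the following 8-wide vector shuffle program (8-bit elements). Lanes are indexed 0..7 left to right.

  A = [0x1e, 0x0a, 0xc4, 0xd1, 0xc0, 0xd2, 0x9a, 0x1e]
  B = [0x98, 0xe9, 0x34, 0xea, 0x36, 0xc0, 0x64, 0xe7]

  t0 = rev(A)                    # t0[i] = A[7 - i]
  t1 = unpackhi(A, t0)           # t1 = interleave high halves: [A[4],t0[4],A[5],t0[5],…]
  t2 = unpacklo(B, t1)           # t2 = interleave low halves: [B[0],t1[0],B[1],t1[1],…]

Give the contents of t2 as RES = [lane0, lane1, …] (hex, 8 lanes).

RES = [ 0x98  0xc0  0xe9  0xd1  0x34  0xd2  0xea  0xc4 ]

  t0: 1e 9a d2 c0 d1 c4 0a 1e
  t1: c0 d1 d2 c4 9a 0a 1e 1e
  t2: 98 c0 e9 d1 34 d2 ea c4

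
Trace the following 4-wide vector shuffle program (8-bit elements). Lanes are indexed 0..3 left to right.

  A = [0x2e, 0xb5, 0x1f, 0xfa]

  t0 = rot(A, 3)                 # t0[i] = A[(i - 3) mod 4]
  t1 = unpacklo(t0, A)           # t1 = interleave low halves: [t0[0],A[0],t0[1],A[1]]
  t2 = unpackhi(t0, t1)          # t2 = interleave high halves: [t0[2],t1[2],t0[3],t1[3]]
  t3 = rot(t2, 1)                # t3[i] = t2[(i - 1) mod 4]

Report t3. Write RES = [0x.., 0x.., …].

RES = [0xb5, 0xfa, 0x1f, 0x2e]

→ t0 |b5|1f|fa|2e|
→ t1 |b5|2e|1f|b5|
→ t2 |fa|1f|2e|b5|
→ t3 |b5|fa|1f|2e|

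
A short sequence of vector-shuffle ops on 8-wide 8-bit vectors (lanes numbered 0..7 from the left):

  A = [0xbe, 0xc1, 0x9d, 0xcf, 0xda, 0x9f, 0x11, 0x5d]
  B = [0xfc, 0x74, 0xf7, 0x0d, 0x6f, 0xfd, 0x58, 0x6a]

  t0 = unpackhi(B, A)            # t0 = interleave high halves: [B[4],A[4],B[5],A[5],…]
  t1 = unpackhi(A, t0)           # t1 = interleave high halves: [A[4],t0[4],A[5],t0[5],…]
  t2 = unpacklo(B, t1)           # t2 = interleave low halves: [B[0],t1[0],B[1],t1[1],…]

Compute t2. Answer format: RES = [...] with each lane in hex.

RES = [0xfc, 0xda, 0x74, 0x58, 0xf7, 0x9f, 0x0d, 0x11]

  t0: 6f da fd 9f 58 11 6a 5d
  t1: da 58 9f 11 11 6a 5d 5d
  t2: fc da 74 58 f7 9f 0d 11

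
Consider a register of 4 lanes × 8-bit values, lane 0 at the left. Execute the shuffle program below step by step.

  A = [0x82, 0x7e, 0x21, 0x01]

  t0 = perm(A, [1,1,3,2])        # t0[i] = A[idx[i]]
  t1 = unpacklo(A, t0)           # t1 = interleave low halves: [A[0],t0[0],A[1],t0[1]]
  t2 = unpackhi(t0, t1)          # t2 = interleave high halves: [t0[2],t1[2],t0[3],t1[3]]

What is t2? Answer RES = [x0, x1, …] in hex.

t0 = [0x7e, 0x7e, 0x01, 0x21]
t1 = [0x82, 0x7e, 0x7e, 0x7e]
t2 = [0x01, 0x7e, 0x21, 0x7e]

RES = [0x01, 0x7e, 0x21, 0x7e]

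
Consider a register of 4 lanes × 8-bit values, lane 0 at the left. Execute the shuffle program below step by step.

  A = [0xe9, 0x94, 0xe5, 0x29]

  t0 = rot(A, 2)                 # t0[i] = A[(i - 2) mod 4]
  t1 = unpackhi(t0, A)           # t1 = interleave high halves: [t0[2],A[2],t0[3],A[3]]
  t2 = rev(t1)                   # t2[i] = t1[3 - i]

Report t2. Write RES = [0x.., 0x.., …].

  t0: e5 29 e9 94
  t1: e9 e5 94 29
  t2: 29 94 e5 e9

RES = [0x29, 0x94, 0xe5, 0xe9]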